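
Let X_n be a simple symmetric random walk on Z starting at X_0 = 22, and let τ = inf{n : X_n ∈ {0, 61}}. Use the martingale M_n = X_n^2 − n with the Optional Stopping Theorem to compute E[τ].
E[τ] = 858

M_n = X_n^2 − n is a martingale (since E[X_{n+1}^2 | F_n] = X_n^2 + 1). By OST (τ has finite mean in a bounded region), E[M_τ] = E[M_0] = X_0^2 − 0 = 22^2 = 484. Also E[M_τ] = E[X_τ^2] − E[τ]. The walk exits at 0 or 61, with P(hit 61 first) = 22/61, so E[X_τ^2] = 61^2 · 22/61 + 0 = 1342. Thus E[τ] = E[X_τ^2] − E[M_τ] = 1342 − 484 = 858 = 22(61 − 22) = 858.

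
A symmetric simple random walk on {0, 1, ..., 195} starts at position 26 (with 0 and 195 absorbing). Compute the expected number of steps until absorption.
E[τ | X_0 = 26] = 4394

Let v_k = E[τ | X_0 = k]. Boundary: v_0 = v_195 = 0. Recurrence: v_k = 1 + (v_{k-1} + v_{k+1})/2 for 1 ≤ k ≤ 194. The particular solution to v_k − (v_{k-1} + v_{k+1})/2 = 1 is v_k = −k^2. Adding homogeneous solution A + B k and matching boundaries gives v_k = k (195 − k). Substituting k = 26: v_26 = 26 · 169 = 4394.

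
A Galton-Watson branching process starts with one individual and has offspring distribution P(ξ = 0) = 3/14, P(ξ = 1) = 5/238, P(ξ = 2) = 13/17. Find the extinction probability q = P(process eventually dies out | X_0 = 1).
q = 51/182

The pgf is f(s) = 3/14 + 5/238·s + 13/17·s². The extinction probability q is the smallest fixed point of f in [0, 1]. Setting s = f(s):
  13/17·s² + (5/238 − 1)·s + 3/14 = 0
  13/17·s² − (3/14 + 13/17)·s + 3/14 = 0
which factors as (s − 1)·(13/17·s − 3/14) = 0, giving roots s = 1 and s = (3/14)/(13/17) = 51/182.
Mean offspring μ = 5/238 + 2·13/17 = 369/238 > 1 (supercritical), so q < 1. The extinction probability is the smaller root: q = (3/14)/(13/17) = 51/182.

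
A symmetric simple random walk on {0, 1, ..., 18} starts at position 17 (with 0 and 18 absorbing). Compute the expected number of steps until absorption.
E[τ | X_0 = 17] = 17

Let v_k = E[τ | X_0 = k]. Boundary: v_0 = v_18 = 0. Recurrence: v_k = 1 + (v_{k-1} + v_{k+1})/2 for 1 ≤ k ≤ 17. The particular solution to v_k − (v_{k-1} + v_{k+1})/2 = 1 is v_k = −k^2. Adding homogeneous solution A + B k and matching boundaries gives v_k = k (18 − k). Substituting k = 17: v_17 = 17 · 1 = 17.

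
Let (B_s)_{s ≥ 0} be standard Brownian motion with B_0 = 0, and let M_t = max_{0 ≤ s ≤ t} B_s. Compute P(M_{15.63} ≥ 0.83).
P(M_{15.63} ≥ 0.83) = 2·P(B_{15.63} ≥ 0.83) = 2(1 − Φ(0.83/√15.63)) ≈ 0.8337

By the reflection principle for Brownian motion, P(M_t ≥ a) = 2 · P(B_t ≥ a) for a ≥ 0. Since B_t ~ N(0, t), P(B_t ≥ 0.83) = 1 − Φ(0.83/√t) = 1 − Φ(0.83/√15.63) = 1 − Φ(0.2099). So
  P(M_{15.63} ≥ 0.83) = 2(1 − Φ(0.2099)) ≈ 0.8337.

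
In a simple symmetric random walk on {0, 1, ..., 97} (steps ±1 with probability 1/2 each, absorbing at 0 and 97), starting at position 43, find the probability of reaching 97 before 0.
P(hit 97 before 0) = 43/97

Let u_k = P(hit 97 before 0 | start at k). Then u_0 = 0, u_97 = 1, and u_k = u_{k-1}/2 + u_{k+1}/2 for 1 ≤ k ≤ 96. This harmonic recurrence is solved by u_k = k/97, giving u_43 = 43/97.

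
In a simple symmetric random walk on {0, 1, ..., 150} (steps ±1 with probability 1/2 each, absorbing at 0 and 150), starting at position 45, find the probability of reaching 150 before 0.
P(hit 150 before 0) = 45/150 = 3/10

Let u_k = P(hit 150 before 0 | start at k). Then u_0 = 0, u_150 = 1, and u_k = u_{k-1}/2 + u_{k+1}/2 for 1 ≤ k ≤ 149. This harmonic recurrence is solved by u_k = k/150, giving u_45 = 45/150 = 3/10.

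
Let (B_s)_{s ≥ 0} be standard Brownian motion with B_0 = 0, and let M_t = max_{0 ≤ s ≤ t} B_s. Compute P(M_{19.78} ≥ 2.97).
P(M_{19.78} ≥ 2.97) = 2·P(B_{19.78} ≥ 2.97) = 2(1 − Φ(2.97/√19.78)) ≈ 0.5043

By the reflection principle for Brownian motion, P(M_t ≥ a) = 2 · P(B_t ≥ a) for a ≥ 0. Since B_t ~ N(0, t), P(B_t ≥ 2.97) = 1 − Φ(2.97/√t) = 1 − Φ(2.97/√19.78) = 1 − Φ(0.6678). So
  P(M_{19.78} ≥ 2.97) = 2(1 − Φ(0.6678)) ≈ 0.5043.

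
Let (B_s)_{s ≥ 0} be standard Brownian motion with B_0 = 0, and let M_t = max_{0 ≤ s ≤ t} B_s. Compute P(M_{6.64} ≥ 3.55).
P(M_{6.64} ≥ 3.55) = 2·P(B_{6.64} ≥ 3.55) = 2(1 − Φ(3.55/√6.64)) ≈ 0.1683

By the reflection principle for Brownian motion, P(M_t ≥ a) = 2 · P(B_t ≥ a) for a ≥ 0. Since B_t ~ N(0, t), P(B_t ≥ 3.55) = 1 − Φ(3.55/√t) = 1 − Φ(3.55/√6.64) = 1 − Φ(1.3777). So
  P(M_{6.64} ≥ 3.55) = 2(1 − Φ(1.3777)) ≈ 0.1683.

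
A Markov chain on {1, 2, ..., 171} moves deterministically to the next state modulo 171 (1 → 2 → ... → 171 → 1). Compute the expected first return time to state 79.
E[T_79 | X_0 = 79] = 171

The chain cycles deterministically, so starting at state 79 it returns in exactly 171 steps. Equivalently, the stationary distribution is uniform π_j = 1/171 for every state j, so by Kac's formula E[T_79] = 1/π_79 = 171.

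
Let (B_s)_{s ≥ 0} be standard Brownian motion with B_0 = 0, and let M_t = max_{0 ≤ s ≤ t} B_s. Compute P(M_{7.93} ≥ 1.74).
P(M_{7.93} ≥ 1.74) = 2·P(B_{7.93} ≥ 1.74) = 2(1 − Φ(1.74/√7.93)) ≈ 0.5366

By the reflection principle for Brownian motion, P(M_t ≥ a) = 2 · P(B_t ≥ a) for a ≥ 0. Since B_t ~ N(0, t), P(B_t ≥ 1.74) = 1 − Φ(1.74/√t) = 1 − Φ(1.74/√7.93) = 1 − Φ(0.6179). So
  P(M_{7.93} ≥ 1.74) = 2(1 − Φ(0.6179)) ≈ 0.5366.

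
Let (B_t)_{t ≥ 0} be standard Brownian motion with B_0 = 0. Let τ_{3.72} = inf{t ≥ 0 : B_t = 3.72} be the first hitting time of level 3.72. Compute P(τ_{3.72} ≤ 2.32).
P(τ_{3.72} ≤ 2.32) = 2(1 − Φ(3.72/√2.32)) = 2(1 − Φ(2.4423)) ≈ 0.0146

By the reflection principle for standard BM, P(τ_b ≤ t) = 2 · P(B_t ≥ b). Since B_t ~ N(0, t), P(B_t ≥ 3.72) = 1 − Φ(3.72/√t) = 1 − Φ(3.72/√2.32) = 1 − Φ(2.4423) ≈ 0.00730. Doubling: P(τ_{3.72} ≤ 2.32) ≈ 2 · 0.00730 = 0.01460 ≈ 0.0146.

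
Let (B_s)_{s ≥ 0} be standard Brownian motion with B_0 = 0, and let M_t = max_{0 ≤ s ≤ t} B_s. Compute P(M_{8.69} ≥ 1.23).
P(M_{8.69} ≥ 1.23) = 2·P(B_{8.69} ≥ 1.23) = 2(1 − Φ(1.23/√8.69)) ≈ 0.6765

By the reflection principle for Brownian motion, P(M_t ≥ a) = 2 · P(B_t ≥ a) for a ≥ 0. Since B_t ~ N(0, t), P(B_t ≥ 1.23) = 1 − Φ(1.23/√t) = 1 − Φ(1.23/√8.69) = 1 − Φ(0.4172). So
  P(M_{8.69} ≥ 1.23) = 2(1 − Φ(0.4172)) ≈ 0.6765.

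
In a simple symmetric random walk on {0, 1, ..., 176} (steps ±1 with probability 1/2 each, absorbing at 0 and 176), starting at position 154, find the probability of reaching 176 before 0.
P(hit 176 before 0) = 154/176 = 7/8

Let u_k = P(hit 176 before 0 | start at k). Then u_0 = 0, u_176 = 1, and u_k = u_{k-1}/2 + u_{k+1}/2 for 1 ≤ k ≤ 175. This harmonic recurrence is solved by u_k = k/176, giving u_154 = 154/176 = 7/8.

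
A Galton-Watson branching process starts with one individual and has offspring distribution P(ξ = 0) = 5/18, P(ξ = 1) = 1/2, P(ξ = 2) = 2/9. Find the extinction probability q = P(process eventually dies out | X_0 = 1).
q = 1

Mean offspring μ = 0·5/18 + 1·1/2 + 2·2/9 = 17/18 ≤ 1. For μ ≤ 1 with offspring not concentrated at 1, the Galton-Watson process goes extinct almost surely, so q = 1.
(Algebraic check: The pgf is f(s) = 5/18 + 1/2·s + 2/9·s². The extinction probability q is the smallest fixed point of f in [0, 1]. Setting s = f(s):
  2/9·s² + (1/2 − 1)·s + 5/18 = 0
  2/9·s² − (5/18 + 2/9)·s + 5/18 = 0
which factors as (s − 1)·(2/9·s − 5/18) = 0, giving roots s = 1 and s = (5/18)/(2/9) = 5/4. Since 5/4 ≥ 1, the smallest root in [0, 1] is s = 1.)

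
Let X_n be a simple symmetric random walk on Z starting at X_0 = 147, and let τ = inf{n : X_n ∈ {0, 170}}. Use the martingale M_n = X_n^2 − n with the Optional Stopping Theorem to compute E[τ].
E[τ] = 3381

M_n = X_n^2 − n is a martingale (since E[X_{n+1}^2 | F_n] = X_n^2 + 1). By OST (τ has finite mean in a bounded region), E[M_τ] = E[M_0] = X_0^2 − 0 = 147^2 = 21609. Also E[M_τ] = E[X_τ^2] − E[τ]. The walk exits at 0 or 170, with P(hit 170 first) = 147/170, so E[X_τ^2] = 170^2 · 147/170 + 0 = 24990. Thus E[τ] = E[X_τ^2] − E[M_τ] = 24990 − 21609 = 3381 = 147(170 − 147) = 3381.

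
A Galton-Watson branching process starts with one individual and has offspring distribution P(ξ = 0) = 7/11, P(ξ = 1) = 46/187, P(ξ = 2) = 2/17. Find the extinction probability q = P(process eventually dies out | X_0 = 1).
q = 1

Mean offspring μ = 0·7/11 + 1·46/187 + 2·2/17 = 90/187 ≤ 1. For μ ≤ 1 with offspring not concentrated at 1, the Galton-Watson process goes extinct almost surely, so q = 1.
(Algebraic check: The pgf is f(s) = 7/11 + 46/187·s + 2/17·s². The extinction probability q is the smallest fixed point of f in [0, 1]. Setting s = f(s):
  2/17·s² + (46/187 − 1)·s + 7/11 = 0
  2/17·s² − (7/11 + 2/17)·s + 7/11 = 0
which factors as (s − 1)·(2/17·s − 7/11) = 0, giving roots s = 1 and s = (7/11)/(2/17) = 119/22. Since 119/22 ≥ 1, the smallest root in [0, 1] is s = 1.)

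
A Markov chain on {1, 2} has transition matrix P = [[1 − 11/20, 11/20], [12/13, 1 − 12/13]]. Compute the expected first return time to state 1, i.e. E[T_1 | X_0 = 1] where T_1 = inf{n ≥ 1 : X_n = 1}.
E[T_1 | X_0 = 1] = 1/π_1 = 383/240

For an irreducible recurrent Markov chain with stationary distribution π, E[T_i | X_0 = i] = 1/π_i (Kac's formula). Here π_1 = (12/13)/(11/20 + 12/13) = (12/13)/(383/260) = 240/383, so E[T_1 | X_0 = 1] = 1/π_1 = (11/20 + 12/13)/(12/13) = (383/260)/(12/13) = 383/240.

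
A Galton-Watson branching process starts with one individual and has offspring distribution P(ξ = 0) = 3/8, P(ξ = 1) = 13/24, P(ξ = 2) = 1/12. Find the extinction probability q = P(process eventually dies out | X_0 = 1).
q = 1

Mean offspring μ = 0·3/8 + 1·13/24 + 2·1/12 = 17/24 ≤ 1. For μ ≤ 1 with offspring not concentrated at 1, the Galton-Watson process goes extinct almost surely, so q = 1.
(Algebraic check: The pgf is f(s) = 3/8 + 13/24·s + 1/12·s². The extinction probability q is the smallest fixed point of f in [0, 1]. Setting s = f(s):
  1/12·s² + (13/24 − 1)·s + 3/8 = 0
  1/12·s² − (3/8 + 1/12)·s + 3/8 = 0
which factors as (s − 1)·(1/12·s − 3/8) = 0, giving roots s = 1 and s = (3/8)/(1/12) = 9/2. Since 9/2 ≥ 1, the smallest root in [0, 1] is s = 1.)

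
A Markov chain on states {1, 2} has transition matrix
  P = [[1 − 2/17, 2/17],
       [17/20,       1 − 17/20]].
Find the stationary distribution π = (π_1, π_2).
π_1 = 289/329, π_2 = 40/329

Solve πP = π with π_1 + π_2 = 1. From πP = π: π_1 · (1 − 2/17) + π_2 · 17/20 = π_1 ⇒ π_2 · 17/20 = π_1 · 2/17 ⇒ π_2/π_1 = (2/17)/(17/20) = 40/289. Together with π_1 + π_2 = 1:
  π_1 = (17/20)/(2/17 + 17/20) = (17/20)/(329/340) = 289/329,
  π_2 = (2/17)/(2/17 + 17/20) = (2/17)/(329/340) = 40/329.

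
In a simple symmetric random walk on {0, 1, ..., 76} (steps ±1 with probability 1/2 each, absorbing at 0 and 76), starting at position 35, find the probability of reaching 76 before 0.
P(hit 76 before 0) = 35/76

Let u_k = P(hit 76 before 0 | start at k). Then u_0 = 0, u_76 = 1, and u_k = u_{k-1}/2 + u_{k+1}/2 for 1 ≤ k ≤ 75. This harmonic recurrence is solved by u_k = k/76, giving u_35 = 35/76.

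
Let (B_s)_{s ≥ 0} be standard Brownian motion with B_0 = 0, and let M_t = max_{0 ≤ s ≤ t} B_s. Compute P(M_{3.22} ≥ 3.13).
P(M_{3.22} ≥ 3.13) = 2·P(B_{3.22} ≥ 3.13) = 2(1 − Φ(3.13/√3.22)) ≈ 0.0811

By the reflection principle for Brownian motion, P(M_t ≥ a) = 2 · P(B_t ≥ a) for a ≥ 0. Since B_t ~ N(0, t), P(B_t ≥ 3.13) = 1 − Φ(3.13/√t) = 1 − Φ(3.13/√3.22) = 1 − Φ(1.7443). So
  P(M_{3.22} ≥ 3.13) = 2(1 − Φ(1.7443)) ≈ 0.0811.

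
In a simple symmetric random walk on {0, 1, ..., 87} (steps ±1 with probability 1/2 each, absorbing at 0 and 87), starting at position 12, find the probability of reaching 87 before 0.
P(hit 87 before 0) = 12/87 = 4/29

Let u_k = P(hit 87 before 0 | start at k). Then u_0 = 0, u_87 = 1, and u_k = u_{k-1}/2 + u_{k+1}/2 for 1 ≤ k ≤ 86. This harmonic recurrence is solved by u_k = k/87, giving u_12 = 12/87 = 4/29.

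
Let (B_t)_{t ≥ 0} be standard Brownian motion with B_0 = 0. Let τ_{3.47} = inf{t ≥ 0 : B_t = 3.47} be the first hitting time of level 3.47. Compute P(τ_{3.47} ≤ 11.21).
P(τ_{3.47} ≤ 11.21) = 2(1 − Φ(3.47/√11.21)) = 2(1 − Φ(1.0364)) ≈ 0.3000

By the reflection principle for standard BM, P(τ_b ≤ t) = 2 · P(B_t ≥ b). Since B_t ~ N(0, t), P(B_t ≥ 3.47) = 1 − Φ(3.47/√t) = 1 − Φ(3.47/√11.21) = 1 − Φ(1.0364) ≈ 0.15001. Doubling: P(τ_{3.47} ≤ 11.21) ≈ 2 · 0.15001 = 0.30002 ≈ 0.3000.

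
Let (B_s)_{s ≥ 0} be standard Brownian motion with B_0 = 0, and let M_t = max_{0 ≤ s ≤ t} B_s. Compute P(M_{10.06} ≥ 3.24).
P(M_{10.06} ≥ 3.24) = 2·P(B_{10.06} ≥ 3.24) = 2(1 − Φ(3.24/√10.06)) ≈ 0.3070

By the reflection principle for Brownian motion, P(M_t ≥ a) = 2 · P(B_t ≥ a) for a ≥ 0. Since B_t ~ N(0, t), P(B_t ≥ 3.24) = 1 − Φ(3.24/√t) = 1 − Φ(3.24/√10.06) = 1 − Φ(1.0215). So
  P(M_{10.06} ≥ 3.24) = 2(1 − Φ(1.0215)) ≈ 0.3070.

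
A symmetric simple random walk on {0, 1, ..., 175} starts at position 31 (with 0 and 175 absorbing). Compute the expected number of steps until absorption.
E[τ | X_0 = 31] = 4464

Let v_k = E[τ | X_0 = k]. Boundary: v_0 = v_175 = 0. Recurrence: v_k = 1 + (v_{k-1} + v_{k+1})/2 for 1 ≤ k ≤ 174. The particular solution to v_k − (v_{k-1} + v_{k+1})/2 = 1 is v_k = −k^2. Adding homogeneous solution A + B k and matching boundaries gives v_k = k (175 − k). Substituting k = 31: v_31 = 31 · 144 = 4464.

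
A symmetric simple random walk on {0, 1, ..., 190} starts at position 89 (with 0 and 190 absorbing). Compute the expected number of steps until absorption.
E[τ | X_0 = 89] = 8989

Let v_k = E[τ | X_0 = k]. Boundary: v_0 = v_190 = 0. Recurrence: v_k = 1 + (v_{k-1} + v_{k+1})/2 for 1 ≤ k ≤ 189. The particular solution to v_k − (v_{k-1} + v_{k+1})/2 = 1 is v_k = −k^2. Adding homogeneous solution A + B k and matching boundaries gives v_k = k (190 − k). Substituting k = 89: v_89 = 89 · 101 = 8989.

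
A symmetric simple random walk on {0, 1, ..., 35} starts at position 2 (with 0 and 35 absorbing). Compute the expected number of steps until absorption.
E[τ | X_0 = 2] = 66

Let v_k = E[τ | X_0 = k]. Boundary: v_0 = v_35 = 0. Recurrence: v_k = 1 + (v_{k-1} + v_{k+1})/2 for 1 ≤ k ≤ 34. The particular solution to v_k − (v_{k-1} + v_{k+1})/2 = 1 is v_k = −k^2. Adding homogeneous solution A + B k and matching boundaries gives v_k = k (35 − k). Substituting k = 2: v_2 = 2 · 33 = 66.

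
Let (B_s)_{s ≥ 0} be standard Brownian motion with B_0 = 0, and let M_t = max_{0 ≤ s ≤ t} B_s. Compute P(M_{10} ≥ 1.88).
P(M_{10} ≥ 1.88) = 2·P(B_{10} ≥ 1.88) = 2(1 − Φ(1.88/√10)) ≈ 0.5522

By the reflection principle for Brownian motion, P(M_t ≥ a) = 2 · P(B_t ≥ a) for a ≥ 0. Since B_t ~ N(0, t), P(B_t ≥ 1.88) = 1 − Φ(1.88/√t) = 1 − Φ(1.88/√10) = 1 − Φ(0.5945). So
  P(M_{10} ≥ 1.88) = 2(1 − Φ(0.5945)) ≈ 0.5522.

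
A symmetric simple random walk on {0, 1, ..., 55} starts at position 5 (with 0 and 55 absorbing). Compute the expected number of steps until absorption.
E[τ | X_0 = 5] = 250

Let v_k = E[τ | X_0 = k]. Boundary: v_0 = v_55 = 0. Recurrence: v_k = 1 + (v_{k-1} + v_{k+1})/2 for 1 ≤ k ≤ 54. The particular solution to v_k − (v_{k-1} + v_{k+1})/2 = 1 is v_k = −k^2. Adding homogeneous solution A + B k and matching boundaries gives v_k = k (55 − k). Substituting k = 5: v_5 = 5 · 50 = 250.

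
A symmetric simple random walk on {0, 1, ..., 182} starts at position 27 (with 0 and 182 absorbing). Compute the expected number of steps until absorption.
E[τ | X_0 = 27] = 4185

Let v_k = E[τ | X_0 = k]. Boundary: v_0 = v_182 = 0. Recurrence: v_k = 1 + (v_{k-1} + v_{k+1})/2 for 1 ≤ k ≤ 181. The particular solution to v_k − (v_{k-1} + v_{k+1})/2 = 1 is v_k = −k^2. Adding homogeneous solution A + B k and matching boundaries gives v_k = k (182 − k). Substituting k = 27: v_27 = 27 · 155 = 4185.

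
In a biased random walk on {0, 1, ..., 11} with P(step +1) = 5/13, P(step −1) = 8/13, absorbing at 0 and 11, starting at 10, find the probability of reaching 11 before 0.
P(hit 11 before 0) = (1 − (8/5)^10) / (1 − (8/5)^11) = 1773293665/2847035489

Let u_k denote P(reach 11 before 0 | start at k). Boundary: u_0 = 0, u_11 = 1. Recurrence: u_k = 5/13·u_{k+1} + 8/13·u_{k-1} for 1 ≤ k ≤ 10. Try u_k = A + B·r^k with r = q/p = (8/13)/(5/13) = 8/5. Substitution satisfies the recurrence; boundary conditions give:
  u_k = (1 − r^k) / (1 − r^N) = (1 − (8/5)^10) / (1 − (8/5)^11) = 1773293665/2847035489.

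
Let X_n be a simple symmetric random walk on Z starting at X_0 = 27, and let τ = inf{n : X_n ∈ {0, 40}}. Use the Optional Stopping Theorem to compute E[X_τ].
E[X_τ] = 27

X_n is a martingale and τ is a bounded-mean stopping time (indeed τ is finite a.s. with bounded expectation since the walk is in a bounded region). By the OST, E[X_τ] = E[X_0] = 27. Equivalently: E[X_τ] = 40 · P(hit 40 first) + 0 · P(hit 0 first) = 40 · (27/40) = 27.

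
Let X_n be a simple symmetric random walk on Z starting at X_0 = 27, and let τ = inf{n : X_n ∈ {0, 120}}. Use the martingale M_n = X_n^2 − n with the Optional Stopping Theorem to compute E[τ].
E[τ] = 2511

M_n = X_n^2 − n is a martingale (since E[X_{n+1}^2 | F_n] = X_n^2 + 1). By OST (τ has finite mean in a bounded region), E[M_τ] = E[M_0] = X_0^2 − 0 = 27^2 = 729. Also E[M_τ] = E[X_τ^2] − E[τ]. The walk exits at 0 or 120, with P(hit 120 first) = 27/120, so E[X_τ^2] = 120^2 · 27/120 + 0 = 3240. Thus E[τ] = E[X_τ^2] − E[M_τ] = 3240 − 729 = 2511 = 27(120 − 27) = 2511.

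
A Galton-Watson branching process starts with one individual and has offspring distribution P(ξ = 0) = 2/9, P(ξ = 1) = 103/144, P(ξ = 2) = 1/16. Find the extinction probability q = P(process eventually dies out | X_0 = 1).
q = 1

Mean offspring μ = 0·2/9 + 1·103/144 + 2·1/16 = 121/144 ≤ 1. For μ ≤ 1 with offspring not concentrated at 1, the Galton-Watson process goes extinct almost surely, so q = 1.
(Algebraic check: The pgf is f(s) = 2/9 + 103/144·s + 1/16·s². The extinction probability q is the smallest fixed point of f in [0, 1]. Setting s = f(s):
  1/16·s² + (103/144 − 1)·s + 2/9 = 0
  1/16·s² − (2/9 + 1/16)·s + 2/9 = 0
which factors as (s − 1)·(1/16·s − 2/9) = 0, giving roots s = 1 and s = (2/9)/(1/16) = 32/9. Since 32/9 ≥ 1, the smallest root in [0, 1] is s = 1.)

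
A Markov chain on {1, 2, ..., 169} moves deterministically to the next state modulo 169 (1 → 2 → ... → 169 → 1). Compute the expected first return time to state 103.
E[T_103 | X_0 = 103] = 169

The chain cycles deterministically, so starting at state 103 it returns in exactly 169 steps. Equivalently, the stationary distribution is uniform π_j = 1/169 for every state j, so by Kac's formula E[T_103] = 1/π_103 = 169.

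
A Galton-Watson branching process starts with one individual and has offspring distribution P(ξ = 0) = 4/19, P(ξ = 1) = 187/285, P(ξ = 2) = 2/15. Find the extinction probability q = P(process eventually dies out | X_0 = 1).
q = 1

Mean offspring μ = 0·4/19 + 1·187/285 + 2·2/15 = 263/285 ≤ 1. For μ ≤ 1 with offspring not concentrated at 1, the Galton-Watson process goes extinct almost surely, so q = 1.
(Algebraic check: The pgf is f(s) = 4/19 + 187/285·s + 2/15·s². The extinction probability q is the smallest fixed point of f in [0, 1]. Setting s = f(s):
  2/15·s² + (187/285 − 1)·s + 4/19 = 0
  2/15·s² − (4/19 + 2/15)·s + 4/19 = 0
which factors as (s − 1)·(2/15·s − 4/19) = 0, giving roots s = 1 and s = (4/19)/(2/15) = 30/19. Since 30/19 ≥ 1, the smallest root in [0, 1] is s = 1.)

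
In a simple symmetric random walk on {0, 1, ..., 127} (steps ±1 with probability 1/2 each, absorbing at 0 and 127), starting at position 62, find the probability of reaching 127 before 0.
P(hit 127 before 0) = 62/127

Let u_k = P(hit 127 before 0 | start at k). Then u_0 = 0, u_127 = 1, and u_k = u_{k-1}/2 + u_{k+1}/2 for 1 ≤ k ≤ 126. This harmonic recurrence is solved by u_k = k/127, giving u_62 = 62/127.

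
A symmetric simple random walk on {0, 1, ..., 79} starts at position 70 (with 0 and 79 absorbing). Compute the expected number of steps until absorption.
E[τ | X_0 = 70] = 630

Let v_k = E[τ | X_0 = k]. Boundary: v_0 = v_79 = 0. Recurrence: v_k = 1 + (v_{k-1} + v_{k+1})/2 for 1 ≤ k ≤ 78. The particular solution to v_k − (v_{k-1} + v_{k+1})/2 = 1 is v_k = −k^2. Adding homogeneous solution A + B k and matching boundaries gives v_k = k (79 − k). Substituting k = 70: v_70 = 70 · 9 = 630.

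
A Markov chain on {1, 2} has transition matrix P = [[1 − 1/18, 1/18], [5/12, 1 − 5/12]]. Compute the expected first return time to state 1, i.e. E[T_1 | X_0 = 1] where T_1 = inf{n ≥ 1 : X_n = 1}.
E[T_1 | X_0 = 1] = 1/π_1 = 17/15

For an irreducible recurrent Markov chain with stationary distribution π, E[T_i | X_0 = i] = 1/π_i (Kac's formula). Here π_1 = (5/12)/(1/18 + 5/12) = (5/12)/(17/36) = 15/17, so E[T_1 | X_0 = 1] = 1/π_1 = (1/18 + 5/12)/(5/12) = (17/36)/(5/12) = 17/15.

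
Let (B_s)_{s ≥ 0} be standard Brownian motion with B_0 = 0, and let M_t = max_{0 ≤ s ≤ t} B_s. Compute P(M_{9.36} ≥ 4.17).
P(M_{9.36} ≥ 4.17) = 2·P(B_{9.36} ≥ 4.17) = 2(1 − Φ(4.17/√9.36)) ≈ 0.1729

By the reflection principle for Brownian motion, P(M_t ≥ a) = 2 · P(B_t ≥ a) for a ≥ 0. Since B_t ~ N(0, t), P(B_t ≥ 4.17) = 1 − Φ(4.17/√t) = 1 − Φ(4.17/√9.36) = 1 − Φ(1.3630). So
  P(M_{9.36} ≥ 4.17) = 2(1 − Φ(1.3630)) ≈ 0.1729.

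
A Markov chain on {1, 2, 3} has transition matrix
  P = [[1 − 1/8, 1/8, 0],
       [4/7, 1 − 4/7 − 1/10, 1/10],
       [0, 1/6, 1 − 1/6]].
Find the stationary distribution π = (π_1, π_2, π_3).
π = (20/27, 35/216, 7/72)

This is a birth-death chain on three states, which satisfies detailed balance: π_1 · P_{12} = π_2 · P_{21} and π_2 · P_{23} = π_3 · P_{32}.
From π_1 · 1/8 = π_2 · 4/7: π_2/π_1 = (1/8)/(4/7) = 7/32.
From π_2 · 1/10 = π_3 · 1/6: π_3/π_2 = (1/10)/(1/6) = 3/5.
Take π_1 proportional to 1; then unnormalized π = (1, 7/32, 21/160). Normalize by dividing by the sum 27/20:
  π = (20/27, 35/216, 7/72).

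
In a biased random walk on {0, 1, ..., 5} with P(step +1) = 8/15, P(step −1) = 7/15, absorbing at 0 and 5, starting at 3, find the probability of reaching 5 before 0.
P(hit 5 before 0) = (1 − (7/8)^3) / (1 − (7/8)^5) = 10816/15961

Let u_k denote P(reach 5 before 0 | start at k). Boundary: u_0 = 0, u_5 = 1. Recurrence: u_k = 8/15·u_{k+1} + 7/15·u_{k-1} for 1 ≤ k ≤ 4. Try u_k = A + B·r^k with r = q/p = (7/15)/(8/15) = 7/8. Substitution satisfies the recurrence; boundary conditions give:
  u_k = (1 − r^k) / (1 − r^N) = (1 − (7/8)^3) / (1 − (7/8)^5) = 10816/15961.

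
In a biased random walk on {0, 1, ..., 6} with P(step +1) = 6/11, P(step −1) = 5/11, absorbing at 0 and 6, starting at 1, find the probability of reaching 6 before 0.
P(hit 6 before 0) = (1 − (5/6)^1) / (1 − (5/6)^6) = 7776/31031

Let u_k denote P(reach 6 before 0 | start at k). Boundary: u_0 = 0, u_6 = 1. Recurrence: u_k = 6/11·u_{k+1} + 5/11·u_{k-1} for 1 ≤ k ≤ 5. Try u_k = A + B·r^k with r = q/p = (5/11)/(6/11) = 5/6. Substitution satisfies the recurrence; boundary conditions give:
  u_k = (1 − r^k) / (1 − r^N) = (1 − (5/6)^1) / (1 − (5/6)^6) = 7776/31031.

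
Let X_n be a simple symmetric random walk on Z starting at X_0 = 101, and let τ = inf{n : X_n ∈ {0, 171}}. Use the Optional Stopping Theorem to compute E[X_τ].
E[X_τ] = 101

X_n is a martingale and τ is a bounded-mean stopping time (indeed τ is finite a.s. with bounded expectation since the walk is in a bounded region). By the OST, E[X_τ] = E[X_0] = 101. Equivalently: E[X_τ] = 171 · P(hit 171 first) + 0 · P(hit 0 first) = 171 · (101/171) = 101.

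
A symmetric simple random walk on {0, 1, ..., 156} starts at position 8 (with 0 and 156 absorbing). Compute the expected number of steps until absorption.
E[τ | X_0 = 8] = 1184

Let v_k = E[τ | X_0 = k]. Boundary: v_0 = v_156 = 0. Recurrence: v_k = 1 + (v_{k-1} + v_{k+1})/2 for 1 ≤ k ≤ 155. The particular solution to v_k − (v_{k-1} + v_{k+1})/2 = 1 is v_k = −k^2. Adding homogeneous solution A + B k and matching boundaries gives v_k = k (156 − k). Substituting k = 8: v_8 = 8 · 148 = 1184.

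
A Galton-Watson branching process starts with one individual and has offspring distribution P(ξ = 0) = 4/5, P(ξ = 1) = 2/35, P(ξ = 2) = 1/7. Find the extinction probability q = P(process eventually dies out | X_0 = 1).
q = 1

Mean offspring μ = 0·4/5 + 1·2/35 + 2·1/7 = 12/35 ≤ 1. For μ ≤ 1 with offspring not concentrated at 1, the Galton-Watson process goes extinct almost surely, so q = 1.
(Algebraic check: The pgf is f(s) = 4/5 + 2/35·s + 1/7·s². The extinction probability q is the smallest fixed point of f in [0, 1]. Setting s = f(s):
  1/7·s² + (2/35 − 1)·s + 4/5 = 0
  1/7·s² − (4/5 + 1/7)·s + 4/5 = 0
which factors as (s − 1)·(1/7·s − 4/5) = 0, giving roots s = 1 and s = (4/5)/(1/7) = 28/5. Since 28/5 ≥ 1, the smallest root in [0, 1] is s = 1.)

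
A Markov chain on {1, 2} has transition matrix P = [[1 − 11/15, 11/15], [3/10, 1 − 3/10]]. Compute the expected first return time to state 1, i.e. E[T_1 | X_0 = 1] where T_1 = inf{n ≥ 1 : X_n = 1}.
E[T_1 | X_0 = 1] = 1/π_1 = 31/9

For an irreducible recurrent Markov chain with stationary distribution π, E[T_i | X_0 = i] = 1/π_i (Kac's formula). Here π_1 = (3/10)/(11/15 + 3/10) = (3/10)/(31/30) = 9/31, so E[T_1 | X_0 = 1] = 1/π_1 = (11/15 + 3/10)/(3/10) = (31/30)/(3/10) = 31/9.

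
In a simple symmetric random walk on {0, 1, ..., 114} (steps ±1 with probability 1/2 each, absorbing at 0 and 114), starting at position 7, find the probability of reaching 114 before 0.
P(hit 114 before 0) = 7/114

Let u_k = P(hit 114 before 0 | start at k). Then u_0 = 0, u_114 = 1, and u_k = u_{k-1}/2 + u_{k+1}/2 for 1 ≤ k ≤ 113. This harmonic recurrence is solved by u_k = k/114, giving u_7 = 7/114.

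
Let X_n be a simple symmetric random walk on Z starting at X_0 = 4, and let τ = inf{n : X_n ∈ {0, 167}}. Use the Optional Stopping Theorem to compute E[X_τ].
E[X_τ] = 4

X_n is a martingale and τ is a bounded-mean stopping time (indeed τ is finite a.s. with bounded expectation since the walk is in a bounded region). By the OST, E[X_τ] = E[X_0] = 4. Equivalently: E[X_τ] = 167 · P(hit 167 first) + 0 · P(hit 0 first) = 167 · (4/167) = 4.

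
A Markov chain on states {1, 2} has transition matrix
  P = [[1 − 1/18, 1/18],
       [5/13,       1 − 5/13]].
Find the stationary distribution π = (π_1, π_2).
π_1 = 90/103, π_2 = 13/103

Solve πP = π with π_1 + π_2 = 1. From πP = π: π_1 · (1 − 1/18) + π_2 · 5/13 = π_1 ⇒ π_2 · 5/13 = π_1 · 1/18 ⇒ π_2/π_1 = (1/18)/(5/13) = 13/90. Together with π_1 + π_2 = 1:
  π_1 = (5/13)/(1/18 + 5/13) = (5/13)/(103/234) = 90/103,
  π_2 = (1/18)/(1/18 + 5/13) = (1/18)/(103/234) = 13/103.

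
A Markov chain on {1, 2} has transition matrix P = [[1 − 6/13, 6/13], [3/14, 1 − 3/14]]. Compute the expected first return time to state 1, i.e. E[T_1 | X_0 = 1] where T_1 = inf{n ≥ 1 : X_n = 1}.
E[T_1 | X_0 = 1] = 1/π_1 = 41/13

For an irreducible recurrent Markov chain with stationary distribution π, E[T_i | X_0 = i] = 1/π_i (Kac's formula). Here π_1 = (3/14)/(6/13 + 3/14) = (3/14)/(123/182) = 13/41, so E[T_1 | X_0 = 1] = 1/π_1 = (6/13 + 3/14)/(3/14) = (123/182)/(3/14) = 41/13.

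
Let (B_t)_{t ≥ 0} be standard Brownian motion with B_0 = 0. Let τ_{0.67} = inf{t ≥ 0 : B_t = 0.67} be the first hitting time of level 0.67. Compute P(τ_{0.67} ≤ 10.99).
P(τ_{0.67} ≤ 10.99) = 2(1 − Φ(0.67/√10.99)) = 2(1 − Φ(0.2021)) ≈ 0.8398

By the reflection principle for standard BM, P(τ_b ≤ t) = 2 · P(B_t ≥ b). Since B_t ~ N(0, t), P(B_t ≥ 0.67) = 1 − Φ(0.67/√t) = 1 − Φ(0.67/√10.99) = 1 − Φ(0.2021) ≈ 0.41992. Doubling: P(τ_{0.67} ≤ 10.99) ≈ 2 · 0.41992 = 0.83984 ≈ 0.8398.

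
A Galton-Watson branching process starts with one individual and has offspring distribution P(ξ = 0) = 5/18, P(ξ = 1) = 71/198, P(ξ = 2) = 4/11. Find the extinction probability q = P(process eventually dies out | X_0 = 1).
q = 55/72

The pgf is f(s) = 5/18 + 71/198·s + 4/11·s². The extinction probability q is the smallest fixed point of f in [0, 1]. Setting s = f(s):
  4/11·s² + (71/198 − 1)·s + 5/18 = 0
  4/11·s² − (5/18 + 4/11)·s + 5/18 = 0
which factors as (s − 1)·(4/11·s − 5/18) = 0, giving roots s = 1 and s = (5/18)/(4/11) = 55/72.
Mean offspring μ = 71/198 + 2·4/11 = 215/198 > 1 (supercritical), so q < 1. The extinction probability is the smaller root: q = (5/18)/(4/11) = 55/72.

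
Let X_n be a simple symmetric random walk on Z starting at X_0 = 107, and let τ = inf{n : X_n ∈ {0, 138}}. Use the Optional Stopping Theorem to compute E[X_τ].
E[X_τ] = 107

X_n is a martingale and τ is a bounded-mean stopping time (indeed τ is finite a.s. with bounded expectation since the walk is in a bounded region). By the OST, E[X_τ] = E[X_0] = 107. Equivalently: E[X_τ] = 138 · P(hit 138 first) + 0 · P(hit 0 first) = 138 · (107/138) = 107.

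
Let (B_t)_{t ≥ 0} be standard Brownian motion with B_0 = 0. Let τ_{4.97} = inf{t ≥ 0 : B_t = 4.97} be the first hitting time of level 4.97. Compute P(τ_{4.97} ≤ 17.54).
P(τ_{4.97} ≤ 17.54) = 2(1 − Φ(4.97/√17.54)) = 2(1 − Φ(1.1867)) ≈ 0.2353

By the reflection principle for standard BM, P(τ_b ≤ t) = 2 · P(B_t ≥ b). Since B_t ~ N(0, t), P(B_t ≥ 4.97) = 1 − Φ(4.97/√t) = 1 − Φ(4.97/√17.54) = 1 − Φ(1.1867) ≈ 0.11767. Doubling: P(τ_{4.97} ≤ 17.54) ≈ 2 · 0.11767 = 0.23534 ≈ 0.2353.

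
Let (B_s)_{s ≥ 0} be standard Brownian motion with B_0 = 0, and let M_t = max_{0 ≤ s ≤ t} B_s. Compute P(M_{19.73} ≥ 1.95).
P(M_{19.73} ≥ 1.95) = 2·P(B_{19.73} ≥ 1.95) = 2(1 − Φ(1.95/√19.73)) ≈ 0.6607

By the reflection principle for Brownian motion, P(M_t ≥ a) = 2 · P(B_t ≥ a) for a ≥ 0. Since B_t ~ N(0, t), P(B_t ≥ 1.95) = 1 − Φ(1.95/√t) = 1 − Φ(1.95/√19.73) = 1 − Φ(0.4390). So
  P(M_{19.73} ≥ 1.95) = 2(1 − Φ(0.4390)) ≈ 0.6607.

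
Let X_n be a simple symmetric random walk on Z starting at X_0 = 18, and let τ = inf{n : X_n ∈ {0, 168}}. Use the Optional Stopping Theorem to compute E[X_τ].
E[X_τ] = 18

X_n is a martingale and τ is a bounded-mean stopping time (indeed τ is finite a.s. with bounded expectation since the walk is in a bounded region). By the OST, E[X_τ] = E[X_0] = 18. Equivalently: E[X_τ] = 168 · P(hit 168 first) + 0 · P(hit 0 first) = 168 · (18/168) = 18.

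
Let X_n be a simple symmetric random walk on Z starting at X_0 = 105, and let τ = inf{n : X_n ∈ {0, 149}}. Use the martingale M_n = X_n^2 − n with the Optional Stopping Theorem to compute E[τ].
E[τ] = 4620

M_n = X_n^2 − n is a martingale (since E[X_{n+1}^2 | F_n] = X_n^2 + 1). By OST (τ has finite mean in a bounded region), E[M_τ] = E[M_0] = X_0^2 − 0 = 105^2 = 11025. Also E[M_τ] = E[X_τ^2] − E[τ]. The walk exits at 0 or 149, with P(hit 149 first) = 105/149, so E[X_τ^2] = 149^2 · 105/149 + 0 = 15645. Thus E[τ] = E[X_τ^2] − E[M_τ] = 15645 − 11025 = 4620 = 105(149 − 105) = 4620.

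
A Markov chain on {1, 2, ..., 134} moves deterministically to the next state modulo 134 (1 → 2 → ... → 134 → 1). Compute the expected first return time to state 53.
E[T_53 | X_0 = 53] = 134

The chain cycles deterministically, so starting at state 53 it returns in exactly 134 steps. Equivalently, the stationary distribution is uniform π_j = 1/134 for every state j, so by Kac's formula E[T_53] = 1/π_53 = 134.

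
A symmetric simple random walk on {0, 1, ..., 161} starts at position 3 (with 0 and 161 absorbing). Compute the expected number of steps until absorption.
E[τ | X_0 = 3] = 474

Let v_k = E[τ | X_0 = k]. Boundary: v_0 = v_161 = 0. Recurrence: v_k = 1 + (v_{k-1} + v_{k+1})/2 for 1 ≤ k ≤ 160. The particular solution to v_k − (v_{k-1} + v_{k+1})/2 = 1 is v_k = −k^2. Adding homogeneous solution A + B k and matching boundaries gives v_k = k (161 − k). Substituting k = 3: v_3 = 3 · 158 = 474.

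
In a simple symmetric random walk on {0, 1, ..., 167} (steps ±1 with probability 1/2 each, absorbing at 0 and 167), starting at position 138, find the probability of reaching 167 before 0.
P(hit 167 before 0) = 138/167

Let u_k = P(hit 167 before 0 | start at k). Then u_0 = 0, u_167 = 1, and u_k = u_{k-1}/2 + u_{k+1}/2 for 1 ≤ k ≤ 166. This harmonic recurrence is solved by u_k = k/167, giving u_138 = 138/167.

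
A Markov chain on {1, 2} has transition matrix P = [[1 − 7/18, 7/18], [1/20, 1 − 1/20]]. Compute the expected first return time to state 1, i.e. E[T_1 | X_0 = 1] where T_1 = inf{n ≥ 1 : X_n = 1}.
E[T_1 | X_0 = 1] = 1/π_1 = 79/9

For an irreducible recurrent Markov chain with stationary distribution π, E[T_i | X_0 = i] = 1/π_i (Kac's formula). Here π_1 = (1/20)/(7/18 + 1/20) = (1/20)/(79/180) = 9/79, so E[T_1 | X_0 = 1] = 1/π_1 = (7/18 + 1/20)/(1/20) = (79/180)/(1/20) = 79/9.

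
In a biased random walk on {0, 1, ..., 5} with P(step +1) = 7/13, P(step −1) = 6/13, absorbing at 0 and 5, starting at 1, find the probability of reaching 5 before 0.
P(hit 5 before 0) = (1 − (6/7)^1) / (1 − (6/7)^5) = 2401/9031

Let u_k denote P(reach 5 before 0 | start at k). Boundary: u_0 = 0, u_5 = 1. Recurrence: u_k = 7/13·u_{k+1} + 6/13·u_{k-1} for 1 ≤ k ≤ 4. Try u_k = A + B·r^k with r = q/p = (6/13)/(7/13) = 6/7. Substitution satisfies the recurrence; boundary conditions give:
  u_k = (1 − r^k) / (1 − r^N) = (1 − (6/7)^1) / (1 − (6/7)^5) = 2401/9031.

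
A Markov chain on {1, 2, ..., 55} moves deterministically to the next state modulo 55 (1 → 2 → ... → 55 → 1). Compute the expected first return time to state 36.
E[T_36 | X_0 = 36] = 55

The chain cycles deterministically, so starting at state 36 it returns in exactly 55 steps. Equivalently, the stationary distribution is uniform π_j = 1/55 for every state j, so by Kac's formula E[T_36] = 1/π_36 = 55.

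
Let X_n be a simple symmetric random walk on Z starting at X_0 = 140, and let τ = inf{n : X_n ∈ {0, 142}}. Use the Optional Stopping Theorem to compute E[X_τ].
E[X_τ] = 140

X_n is a martingale and τ is a bounded-mean stopping time (indeed τ is finite a.s. with bounded expectation since the walk is in a bounded region). By the OST, E[X_τ] = E[X_0] = 140. Equivalently: E[X_τ] = 142 · P(hit 142 first) + 0 · P(hit 0 first) = 142 · (140/142) = 140.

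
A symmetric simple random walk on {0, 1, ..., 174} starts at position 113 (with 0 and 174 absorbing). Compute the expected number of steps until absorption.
E[τ | X_0 = 113] = 6893

Let v_k = E[τ | X_0 = k]. Boundary: v_0 = v_174 = 0. Recurrence: v_k = 1 + (v_{k-1} + v_{k+1})/2 for 1 ≤ k ≤ 173. The particular solution to v_k − (v_{k-1} + v_{k+1})/2 = 1 is v_k = −k^2. Adding homogeneous solution A + B k and matching boundaries gives v_k = k (174 − k). Substituting k = 113: v_113 = 113 · 61 = 6893.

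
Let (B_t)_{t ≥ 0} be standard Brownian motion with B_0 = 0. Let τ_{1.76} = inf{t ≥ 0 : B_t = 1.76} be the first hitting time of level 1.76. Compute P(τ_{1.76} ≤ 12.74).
P(τ_{1.76} ≤ 12.74) = 2(1 − Φ(1.76/√12.74)) = 2(1 − Φ(0.4931)) ≈ 0.6219

By the reflection principle for standard BM, P(τ_b ≤ t) = 2 · P(B_t ≥ b). Since B_t ~ N(0, t), P(B_t ≥ 1.76) = 1 − Φ(1.76/√t) = 1 − Φ(1.76/√12.74) = 1 − Φ(0.4931) ≈ 0.31097. Doubling: P(τ_{1.76} ≤ 12.74) ≈ 2 · 0.31097 = 0.62194 ≈ 0.6219.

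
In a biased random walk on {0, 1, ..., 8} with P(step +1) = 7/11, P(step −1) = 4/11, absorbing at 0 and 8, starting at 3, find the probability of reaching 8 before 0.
P(hit 8 before 0) = (1 − (4/7)^3) / (1 − (4/7)^8) = 1563051/1899755

Let u_k denote P(reach 8 before 0 | start at k). Boundary: u_0 = 0, u_8 = 1. Recurrence: u_k = 7/11·u_{k+1} + 4/11·u_{k-1} for 1 ≤ k ≤ 7. Try u_k = A + B·r^k with r = q/p = (4/11)/(7/11) = 4/7. Substitution satisfies the recurrence; boundary conditions give:
  u_k = (1 − r^k) / (1 − r^N) = (1 − (4/7)^3) / (1 − (4/7)^8) = 1563051/1899755.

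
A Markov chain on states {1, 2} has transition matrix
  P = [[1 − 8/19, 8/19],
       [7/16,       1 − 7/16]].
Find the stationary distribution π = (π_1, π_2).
π_1 = 133/261, π_2 = 128/261

Solve πP = π with π_1 + π_2 = 1. From πP = π: π_1 · (1 − 8/19) + π_2 · 7/16 = π_1 ⇒ π_2 · 7/16 = π_1 · 8/19 ⇒ π_2/π_1 = (8/19)/(7/16) = 128/133. Together with π_1 + π_2 = 1:
  π_1 = (7/16)/(8/19 + 7/16) = (7/16)/(261/304) = 133/261,
  π_2 = (8/19)/(8/19 + 7/16) = (8/19)/(261/304) = 128/261.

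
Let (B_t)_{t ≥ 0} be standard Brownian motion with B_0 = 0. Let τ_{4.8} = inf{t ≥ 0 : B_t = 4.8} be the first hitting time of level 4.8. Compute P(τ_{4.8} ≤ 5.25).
P(τ_{4.8} ≤ 5.25) = 2(1 − Φ(4.8/√5.25)) = 2(1 − Φ(2.0949)) ≈ 0.0362

By the reflection principle for standard BM, P(τ_b ≤ t) = 2 · P(B_t ≥ b). Since B_t ~ N(0, t), P(B_t ≥ 4.8) = 1 − Φ(4.8/√t) = 1 − Φ(4.8/√5.25) = 1 − Φ(2.0949) ≈ 0.01809. Doubling: P(τ_{4.8} ≤ 5.25) ≈ 2 · 0.01809 = 0.03618 ≈ 0.0362.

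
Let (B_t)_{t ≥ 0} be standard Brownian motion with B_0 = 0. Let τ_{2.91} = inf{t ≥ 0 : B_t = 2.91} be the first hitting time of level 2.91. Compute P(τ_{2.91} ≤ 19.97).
P(τ_{2.91} ≤ 19.97) = 2(1 − Φ(2.91/√19.97)) = 2(1 − Φ(0.6512)) ≈ 0.5149

By the reflection principle for standard BM, P(τ_b ≤ t) = 2 · P(B_t ≥ b). Since B_t ~ N(0, t), P(B_t ≥ 2.91) = 1 − Φ(2.91/√t) = 1 − Φ(2.91/√19.97) = 1 − Φ(0.6512) ≈ 0.25746. Doubling: P(τ_{2.91} ≤ 19.97) ≈ 2 · 0.25746 = 0.51492 ≈ 0.5149.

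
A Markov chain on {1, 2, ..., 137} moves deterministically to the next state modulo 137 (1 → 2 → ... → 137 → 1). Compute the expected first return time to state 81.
E[T_81 | X_0 = 81] = 137

The chain cycles deterministically, so starting at state 81 it returns in exactly 137 steps. Equivalently, the stationary distribution is uniform π_j = 1/137 for every state j, so by Kac's formula E[T_81] = 1/π_81 = 137.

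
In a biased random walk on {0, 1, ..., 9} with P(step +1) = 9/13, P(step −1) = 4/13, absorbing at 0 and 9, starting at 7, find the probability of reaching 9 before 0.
P(hit 9 before 0) = (1 − (4/9)^7) / (1 − (4/9)^9) = 77218677/77431669

Let u_k denote P(reach 9 before 0 | start at k). Boundary: u_0 = 0, u_9 = 1. Recurrence: u_k = 9/13·u_{k+1} + 4/13·u_{k-1} for 1 ≤ k ≤ 8. Try u_k = A + B·r^k with r = q/p = (4/13)/(9/13) = 4/9. Substitution satisfies the recurrence; boundary conditions give:
  u_k = (1 − r^k) / (1 − r^N) = (1 − (4/9)^7) / (1 − (4/9)^9) = 77218677/77431669.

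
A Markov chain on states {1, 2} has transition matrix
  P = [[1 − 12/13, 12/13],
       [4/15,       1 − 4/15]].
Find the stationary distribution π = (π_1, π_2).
π_1 = 13/58, π_2 = 45/58

Solve πP = π with π_1 + π_2 = 1. From πP = π: π_1 · (1 − 12/13) + π_2 · 4/15 = π_1 ⇒ π_2 · 4/15 = π_1 · 12/13 ⇒ π_2/π_1 = (12/13)/(4/15) = 45/13. Together with π_1 + π_2 = 1:
  π_1 = (4/15)/(12/13 + 4/15) = (4/15)/(232/195) = 13/58,
  π_2 = (12/13)/(12/13 + 4/15) = (12/13)/(232/195) = 45/58.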